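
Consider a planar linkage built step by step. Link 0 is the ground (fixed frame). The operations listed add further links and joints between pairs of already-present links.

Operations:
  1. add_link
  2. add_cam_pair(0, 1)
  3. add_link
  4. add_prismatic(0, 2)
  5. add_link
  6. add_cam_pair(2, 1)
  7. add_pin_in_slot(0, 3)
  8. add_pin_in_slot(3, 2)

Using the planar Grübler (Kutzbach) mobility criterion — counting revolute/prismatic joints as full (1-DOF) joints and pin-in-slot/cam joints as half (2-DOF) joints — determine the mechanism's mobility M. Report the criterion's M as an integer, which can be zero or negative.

M = 3

L=1 J1=0 J2=0
add link → L=2 J1=0 J2=0
C@0,1 dof=2 J2 → L=2 J1=0 J2=1
add link → L=3 J1=0 J2=1
P@0,2 dof=1 J1 → L=3 J1=1 J2=1
add link → L=4 J1=1 J2=1
C@2,1 dof=2 J2 → L=4 J1=1 J2=2
PS@0,3 dof=2 J2 → L=4 J1=1 J2=3
PS@3,2 dof=2 J2 → L=4 J1=1 J2=4
M=3(L−1)−2J1−J2=3·3−2·1−4=3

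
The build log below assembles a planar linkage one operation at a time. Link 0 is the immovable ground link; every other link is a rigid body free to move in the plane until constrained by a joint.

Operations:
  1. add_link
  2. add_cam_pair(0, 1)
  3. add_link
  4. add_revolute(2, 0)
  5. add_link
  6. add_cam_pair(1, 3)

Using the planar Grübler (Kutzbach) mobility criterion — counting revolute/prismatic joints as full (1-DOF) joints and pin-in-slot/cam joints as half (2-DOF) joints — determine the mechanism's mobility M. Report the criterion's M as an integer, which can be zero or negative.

link 0 = ground. State L|J1|J2 = 1|0|0
+link1  2|0|0
C(0,1) f=2→J2  2|0|1
+link2  3|0|1
R(2,0) f=1→J1  3|1|1
+link3  4|1|1
C(1,3) f=2→J2  4|1|2
M = 3(4−1)−2·1−2 = 9−2−2 = 5

M = 5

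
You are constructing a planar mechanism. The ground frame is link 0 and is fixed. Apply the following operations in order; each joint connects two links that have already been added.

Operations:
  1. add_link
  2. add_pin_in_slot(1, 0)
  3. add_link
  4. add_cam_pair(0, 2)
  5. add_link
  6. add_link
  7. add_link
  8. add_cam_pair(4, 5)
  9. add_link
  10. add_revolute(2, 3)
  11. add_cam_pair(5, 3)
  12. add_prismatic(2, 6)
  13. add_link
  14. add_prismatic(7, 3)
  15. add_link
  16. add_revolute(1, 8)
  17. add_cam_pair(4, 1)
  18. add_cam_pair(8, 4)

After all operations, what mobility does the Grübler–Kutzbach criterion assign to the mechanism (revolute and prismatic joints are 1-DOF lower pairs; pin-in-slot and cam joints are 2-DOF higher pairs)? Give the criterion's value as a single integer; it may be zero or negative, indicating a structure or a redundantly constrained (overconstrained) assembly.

M = 10

(L,J1,J2)=(1,0,0); link0 fixed
link1: (2,0,0)
PS 1-0 [J2]: (2,0,1)
link2: (3,0,1)
C 0-2 [J2]: (3,0,2)
link3: (4,0,2)
link4: (5,0,2)
link5: (6,0,2)
C 4-5 [J2]: (6,0,3)
link6: (7,0,3)
R 2-3 [J1]: (7,1,3)
C 5-3 [J2]: (7,1,4)
P 2-6 [J1]: (7,2,4)
link7: (8,2,4)
P 7-3 [J1]: (8,3,4)
link8: (9,3,4)
R 1-8 [J1]: (9,4,4)
C 4-1 [J2]: (9,4,5)
C 8-4 [J2]: (9,4,6)
Grübler: 3·8 − 2·4 − 6 = 10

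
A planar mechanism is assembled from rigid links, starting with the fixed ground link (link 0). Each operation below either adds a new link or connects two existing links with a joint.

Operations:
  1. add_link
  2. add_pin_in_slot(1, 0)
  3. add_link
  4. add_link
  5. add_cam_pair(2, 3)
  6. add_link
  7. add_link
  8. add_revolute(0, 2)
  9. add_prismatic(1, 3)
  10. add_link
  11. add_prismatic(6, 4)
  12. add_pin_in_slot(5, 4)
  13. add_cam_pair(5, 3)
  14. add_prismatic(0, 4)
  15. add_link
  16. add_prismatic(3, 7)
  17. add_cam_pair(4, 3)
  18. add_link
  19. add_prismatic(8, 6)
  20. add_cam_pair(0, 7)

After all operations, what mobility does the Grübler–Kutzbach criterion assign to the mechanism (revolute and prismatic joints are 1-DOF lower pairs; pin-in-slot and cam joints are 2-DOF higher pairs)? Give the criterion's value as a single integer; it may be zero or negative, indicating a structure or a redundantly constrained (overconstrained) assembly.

L=1 J1=0 J2=0
add link → L=2 J1=0 J2=0
PS@1,0 dof=2 J2 → L=2 J1=0 J2=1
add link → L=3 J1=0 J2=1
add link → L=4 J1=0 J2=1
C@2,3 dof=2 J2 → L=4 J1=0 J2=2
add link → L=5 J1=0 J2=2
add link → L=6 J1=0 J2=2
R@0,2 dof=1 J1 → L=6 J1=1 J2=2
P@1,3 dof=1 J1 → L=6 J1=2 J2=2
add link → L=7 J1=2 J2=2
P@6,4 dof=1 J1 → L=7 J1=3 J2=2
PS@5,4 dof=2 J2 → L=7 J1=3 J2=3
C@5,3 dof=2 J2 → L=7 J1=3 J2=4
P@0,4 dof=1 J1 → L=7 J1=4 J2=4
add link → L=8 J1=4 J2=4
P@3,7 dof=1 J1 → L=8 J1=5 J2=4
C@4,3 dof=2 J2 → L=8 J1=5 J2=5
add link → L=9 J1=5 J2=5
P@8,6 dof=1 J1 → L=9 J1=6 J2=5
C@0,7 dof=2 J2 → L=9 J1=6 J2=6
M=3(L−1)−2J1−J2=3·8−2·6−6=6

M = 6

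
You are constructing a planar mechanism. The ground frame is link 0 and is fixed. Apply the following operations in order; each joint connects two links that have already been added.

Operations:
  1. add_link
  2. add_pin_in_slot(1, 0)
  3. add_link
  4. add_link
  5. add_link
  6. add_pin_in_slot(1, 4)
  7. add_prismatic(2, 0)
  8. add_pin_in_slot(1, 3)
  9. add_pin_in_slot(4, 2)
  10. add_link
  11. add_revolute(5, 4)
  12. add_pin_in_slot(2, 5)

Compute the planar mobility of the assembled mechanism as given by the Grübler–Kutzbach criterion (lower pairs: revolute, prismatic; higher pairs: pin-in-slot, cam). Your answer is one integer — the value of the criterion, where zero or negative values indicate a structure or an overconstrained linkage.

M = 6

[1;0;0] (link 0 is ground)
L+ [2;0;0]
PS(1,0)∈J2 [2;0;1]
L+ [3;0;1]
L+ [4;0;1]
L+ [5;0;1]
PS(1,4)∈J2 [5;0;2]
P(2,0)∈J1 [5;1;2]
PS(1,3)∈J2 [5;1;3]
PS(4,2)∈J2 [5;1;4]
L+ [6;1;4]
R(5,4)∈J1 [6;2;4]
PS(2,5)∈J2 [6;2;5]
mobility = 15 − 4 − 5 = 6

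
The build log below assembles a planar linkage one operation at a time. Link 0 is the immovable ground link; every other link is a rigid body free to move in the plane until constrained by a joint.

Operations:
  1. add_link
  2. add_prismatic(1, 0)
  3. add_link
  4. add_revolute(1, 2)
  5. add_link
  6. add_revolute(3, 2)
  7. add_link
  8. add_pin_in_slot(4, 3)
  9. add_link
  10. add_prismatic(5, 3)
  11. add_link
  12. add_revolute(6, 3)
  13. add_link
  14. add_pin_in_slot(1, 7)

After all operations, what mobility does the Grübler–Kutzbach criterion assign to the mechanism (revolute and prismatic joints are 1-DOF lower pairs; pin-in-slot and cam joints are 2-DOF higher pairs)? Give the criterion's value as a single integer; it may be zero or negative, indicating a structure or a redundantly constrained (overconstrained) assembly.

[1;0;0] (link 0 is ground)
L+ [2;0;0]
P(1,0)∈J1 [2;1;0]
L+ [3;1;0]
R(1,2)∈J1 [3;2;0]
L+ [4;2;0]
R(3,2)∈J1 [4;3;0]
L+ [5;3;0]
PS(4,3)∈J2 [5;3;1]
L+ [6;3;1]
P(5,3)∈J1 [6;4;1]
L+ [7;4;1]
R(6,3)∈J1 [7;5;1]
L+ [8;5;1]
PS(1,7)∈J2 [8;5;2]
mobility = 21 − 10 − 2 = 9

M = 9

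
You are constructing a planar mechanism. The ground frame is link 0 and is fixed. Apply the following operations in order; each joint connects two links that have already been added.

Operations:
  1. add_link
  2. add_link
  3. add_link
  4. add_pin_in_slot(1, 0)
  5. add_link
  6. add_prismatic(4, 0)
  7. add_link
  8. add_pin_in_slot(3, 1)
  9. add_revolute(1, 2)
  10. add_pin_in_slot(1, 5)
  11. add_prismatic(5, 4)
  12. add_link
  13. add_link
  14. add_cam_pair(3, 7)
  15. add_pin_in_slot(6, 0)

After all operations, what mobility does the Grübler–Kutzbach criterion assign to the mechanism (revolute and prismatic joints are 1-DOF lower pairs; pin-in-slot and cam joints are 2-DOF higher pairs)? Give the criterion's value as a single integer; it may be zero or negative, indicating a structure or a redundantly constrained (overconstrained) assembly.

M = 10

L=1 J1=0 J2=0
add link → L=2 J1=0 J2=0
add link → L=3 J1=0 J2=0
add link → L=4 J1=0 J2=0
PS@1,0 dof=2 J2 → L=4 J1=0 J2=1
add link → L=5 J1=0 J2=1
P@4,0 dof=1 J1 → L=5 J1=1 J2=1
add link → L=6 J1=1 J2=1
PS@3,1 dof=2 J2 → L=6 J1=1 J2=2
R@1,2 dof=1 J1 → L=6 J1=2 J2=2
PS@1,5 dof=2 J2 → L=6 J1=2 J2=3
P@5,4 dof=1 J1 → L=6 J1=3 J2=3
add link → L=7 J1=3 J2=3
add link → L=8 J1=3 J2=3
C@3,7 dof=2 J2 → L=8 J1=3 J2=4
PS@6,0 dof=2 J2 → L=8 J1=3 J2=5
M=3(L−1)−2J1−J2=3·7−2·3−5=10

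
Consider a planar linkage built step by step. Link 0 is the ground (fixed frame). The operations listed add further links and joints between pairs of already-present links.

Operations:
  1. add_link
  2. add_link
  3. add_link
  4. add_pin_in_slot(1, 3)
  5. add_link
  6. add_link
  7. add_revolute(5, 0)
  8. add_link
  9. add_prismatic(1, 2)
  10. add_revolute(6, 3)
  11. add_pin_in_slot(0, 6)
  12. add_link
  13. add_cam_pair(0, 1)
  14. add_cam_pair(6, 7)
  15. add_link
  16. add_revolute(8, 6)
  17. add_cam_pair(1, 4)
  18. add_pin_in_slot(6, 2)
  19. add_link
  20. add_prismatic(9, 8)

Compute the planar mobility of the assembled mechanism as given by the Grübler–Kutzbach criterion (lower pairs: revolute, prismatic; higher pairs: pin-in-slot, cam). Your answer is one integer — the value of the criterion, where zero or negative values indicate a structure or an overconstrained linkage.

link 0 = ground. State L|J1|J2 = 1|0|0
+link1  2|0|0
+link2  3|0|0
+link3  4|0|0
PS(1,3) f=2→J2  4|0|1
+link4  5|0|1
+link5  6|0|1
R(5,0) f=1→J1  6|1|1
+link6  7|1|1
P(1,2) f=1→J1  7|2|1
R(6,3) f=1→J1  7|3|1
PS(0,6) f=2→J2  7|3|2
+link7  8|3|2
C(0,1) f=2→J2  8|3|3
C(6,7) f=2→J2  8|3|4
+link8  9|3|4
R(8,6) f=1→J1  9|4|4
C(1,4) f=2→J2  9|4|5
PS(6,2) f=2→J2  9|4|6
+link9  10|4|6
P(9,8) f=1→J1  10|5|6
M = 3(10−1)−2·5−6 = 27−10−6 = 11

M = 11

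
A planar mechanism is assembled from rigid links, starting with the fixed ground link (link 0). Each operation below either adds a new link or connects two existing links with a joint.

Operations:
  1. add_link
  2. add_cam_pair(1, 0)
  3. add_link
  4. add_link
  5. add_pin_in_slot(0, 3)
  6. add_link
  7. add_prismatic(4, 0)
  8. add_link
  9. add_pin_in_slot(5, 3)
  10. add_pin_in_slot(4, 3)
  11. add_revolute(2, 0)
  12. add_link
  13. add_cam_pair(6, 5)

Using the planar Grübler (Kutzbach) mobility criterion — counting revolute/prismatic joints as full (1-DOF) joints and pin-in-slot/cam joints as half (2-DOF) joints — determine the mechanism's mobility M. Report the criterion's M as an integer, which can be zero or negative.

M = 9

link 0 = ground. State L|J1|J2 = 1|0|0
+link1  2|0|0
C(1,0) f=2→J2  2|0|1
+link2  3|0|1
+link3  4|0|1
PS(0,3) f=2→J2  4|0|2
+link4  5|0|2
P(4,0) f=1→J1  5|1|2
+link5  6|1|2
PS(5,3) f=2→J2  6|1|3
PS(4,3) f=2→J2  6|1|4
R(2,0) f=1→J1  6|2|4
+link6  7|2|4
C(6,5) f=2→J2  7|2|5
M = 3(7−1)−2·2−5 = 18−4−5 = 9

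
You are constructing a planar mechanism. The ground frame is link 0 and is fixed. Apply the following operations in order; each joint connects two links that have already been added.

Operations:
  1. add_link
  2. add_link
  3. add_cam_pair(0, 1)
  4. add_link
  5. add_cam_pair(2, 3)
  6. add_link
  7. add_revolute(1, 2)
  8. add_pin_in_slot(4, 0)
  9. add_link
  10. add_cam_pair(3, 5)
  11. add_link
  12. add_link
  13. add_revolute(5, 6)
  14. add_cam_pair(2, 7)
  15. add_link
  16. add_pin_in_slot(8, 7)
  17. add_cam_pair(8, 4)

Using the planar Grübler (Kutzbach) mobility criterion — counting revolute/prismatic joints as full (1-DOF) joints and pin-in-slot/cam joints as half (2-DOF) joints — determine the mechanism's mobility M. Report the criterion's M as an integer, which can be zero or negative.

link 0 = ground. State L|J1|J2 = 1|0|0
+link1  2|0|0
+link2  3|0|0
C(0,1) f=2→J2  3|0|1
+link3  4|0|1
C(2,3) f=2→J2  4|0|2
+link4  5|0|2
R(1,2) f=1→J1  5|1|2
PS(4,0) f=2→J2  5|1|3
+link5  6|1|3
C(3,5) f=2→J2  6|1|4
+link6  7|1|4
+link7  8|1|4
R(5,6) f=1→J1  8|2|4
C(2,7) f=2→J2  8|2|5
+link8  9|2|5
PS(8,7) f=2→J2  9|2|6
C(8,4) f=2→J2  9|2|7
M = 3(9−1)−2·2−7 = 24−4−7 = 13

M = 13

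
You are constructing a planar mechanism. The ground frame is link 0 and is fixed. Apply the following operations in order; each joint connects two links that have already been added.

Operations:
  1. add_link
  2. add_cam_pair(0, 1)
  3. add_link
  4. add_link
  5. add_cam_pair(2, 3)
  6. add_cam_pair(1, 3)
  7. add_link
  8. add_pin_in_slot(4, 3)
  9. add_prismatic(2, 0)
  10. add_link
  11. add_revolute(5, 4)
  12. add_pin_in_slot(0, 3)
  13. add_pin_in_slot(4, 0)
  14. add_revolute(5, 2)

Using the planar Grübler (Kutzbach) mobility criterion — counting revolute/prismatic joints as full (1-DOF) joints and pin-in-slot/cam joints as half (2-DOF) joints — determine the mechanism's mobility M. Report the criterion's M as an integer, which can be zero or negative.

ground; <1,0,0>
#1 <2,0,0>
C:0↔1 J2 <2,0,1>
#2 <3,0,1>
#3 <4,0,1>
C:2↔3 J2 <4,0,2>
C:1↔3 J2 <4,0,3>
#4 <5,0,3>
PS:4↔3 J2 <5,0,4>
P:2↔0 J1 <5,1,4>
#5 <6,1,4>
R:5↔4 J1 <6,2,4>
PS:0↔3 J2 <6,2,5>
PS:4↔0 J2 <6,2,6>
R:5↔2 J1 <6,3,6>
3×5 − 2×3 − 1×6 = 3

M = 3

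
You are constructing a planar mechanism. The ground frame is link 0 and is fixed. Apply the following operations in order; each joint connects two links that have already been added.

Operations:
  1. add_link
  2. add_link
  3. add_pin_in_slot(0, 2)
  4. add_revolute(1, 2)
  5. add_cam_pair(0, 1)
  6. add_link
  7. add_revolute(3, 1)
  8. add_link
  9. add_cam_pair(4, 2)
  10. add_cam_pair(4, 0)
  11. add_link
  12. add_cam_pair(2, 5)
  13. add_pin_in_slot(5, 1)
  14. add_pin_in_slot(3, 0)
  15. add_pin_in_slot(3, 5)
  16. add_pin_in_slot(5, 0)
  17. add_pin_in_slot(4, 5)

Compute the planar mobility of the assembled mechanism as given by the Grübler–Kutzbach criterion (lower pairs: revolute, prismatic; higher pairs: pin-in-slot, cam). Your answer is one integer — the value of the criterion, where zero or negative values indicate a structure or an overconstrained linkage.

L=1 J1=0 J2=0
add link → L=2 J1=0 J2=0
add link → L=3 J1=0 J2=0
PS@0,2 dof=2 J2 → L=3 J1=0 J2=1
R@1,2 dof=1 J1 → L=3 J1=1 J2=1
C@0,1 dof=2 J2 → L=3 J1=1 J2=2
add link → L=4 J1=1 J2=2
R@3,1 dof=1 J1 → L=4 J1=2 J2=2
add link → L=5 J1=2 J2=2
C@4,2 dof=2 J2 → L=5 J1=2 J2=3
C@4,0 dof=2 J2 → L=5 J1=2 J2=4
add link → L=6 J1=2 J2=4
C@2,5 dof=2 J2 → L=6 J1=2 J2=5
PS@5,1 dof=2 J2 → L=6 J1=2 J2=6
PS@3,0 dof=2 J2 → L=6 J1=2 J2=7
PS@3,5 dof=2 J2 → L=6 J1=2 J2=8
PS@5,0 dof=2 J2 → L=6 J1=2 J2=9
PS@4,5 dof=2 J2 → L=6 J1=2 J2=10
M=3(L−1)−2J1−J2=3·5−2·2−10=1

M = 1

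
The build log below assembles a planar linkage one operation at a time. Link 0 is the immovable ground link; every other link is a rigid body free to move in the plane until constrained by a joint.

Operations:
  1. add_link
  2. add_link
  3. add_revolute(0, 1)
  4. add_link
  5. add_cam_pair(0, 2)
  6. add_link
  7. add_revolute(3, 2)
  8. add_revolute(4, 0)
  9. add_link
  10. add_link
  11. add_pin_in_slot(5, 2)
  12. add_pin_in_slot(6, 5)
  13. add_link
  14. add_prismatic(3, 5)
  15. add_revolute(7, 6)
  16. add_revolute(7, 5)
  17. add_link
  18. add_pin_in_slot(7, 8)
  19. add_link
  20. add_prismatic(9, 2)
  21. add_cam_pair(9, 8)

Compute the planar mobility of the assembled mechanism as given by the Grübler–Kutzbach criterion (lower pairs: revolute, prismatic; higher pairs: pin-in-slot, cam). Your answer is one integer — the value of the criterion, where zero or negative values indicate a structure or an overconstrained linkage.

M = 8

[1;0;0] (link 0 is ground)
L+ [2;0;0]
L+ [3;0;0]
R(0,1)∈J1 [3;1;0]
L+ [4;1;0]
C(0,2)∈J2 [4;1;1]
L+ [5;1;1]
R(3,2)∈J1 [5;2;1]
R(4,0)∈J1 [5;3;1]
L+ [6;3;1]
L+ [7;3;1]
PS(5,2)∈J2 [7;3;2]
PS(6,5)∈J2 [7;3;3]
L+ [8;3;3]
P(3,5)∈J1 [8;4;3]
R(7,6)∈J1 [8;5;3]
R(7,5)∈J1 [8;6;3]
L+ [9;6;3]
PS(7,8)∈J2 [9;6;4]
L+ [10;6;4]
P(9,2)∈J1 [10;7;4]
C(9,8)∈J2 [10;7;5]
mobility = 27 − 14 − 5 = 8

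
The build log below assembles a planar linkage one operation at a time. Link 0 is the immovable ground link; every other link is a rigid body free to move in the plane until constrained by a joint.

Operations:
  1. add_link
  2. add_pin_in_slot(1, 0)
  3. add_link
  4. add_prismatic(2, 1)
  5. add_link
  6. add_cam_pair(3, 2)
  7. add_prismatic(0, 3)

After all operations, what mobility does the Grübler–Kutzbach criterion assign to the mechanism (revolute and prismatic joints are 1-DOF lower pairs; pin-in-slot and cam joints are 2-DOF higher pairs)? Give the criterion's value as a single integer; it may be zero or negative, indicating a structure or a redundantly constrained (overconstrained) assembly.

L=1 J1=0 J2=0
add link → L=2 J1=0 J2=0
PS@1,0 dof=2 J2 → L=2 J1=0 J2=1
add link → L=3 J1=0 J2=1
P@2,1 dof=1 J1 → L=3 J1=1 J2=1
add link → L=4 J1=1 J2=1
C@3,2 dof=2 J2 → L=4 J1=1 J2=2
P@0,3 dof=1 J1 → L=4 J1=2 J2=2
M=3(L−1)−2J1−J2=3·3−2·2−2=3

M = 3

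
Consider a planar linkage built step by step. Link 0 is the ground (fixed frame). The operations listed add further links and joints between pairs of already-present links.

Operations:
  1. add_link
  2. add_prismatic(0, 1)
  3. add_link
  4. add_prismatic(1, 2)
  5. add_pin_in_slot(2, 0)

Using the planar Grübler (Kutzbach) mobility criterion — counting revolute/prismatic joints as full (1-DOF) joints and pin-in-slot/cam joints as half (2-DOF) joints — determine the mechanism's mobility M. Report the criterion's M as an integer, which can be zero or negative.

M = 1

ground; <1,0,0>
#1 <2,0,0>
P:0↔1 J1 <2,1,0>
#2 <3,1,0>
P:1↔2 J1 <3,2,0>
PS:2↔0 J2 <3,2,1>
3×2 − 2×2 − 1×1 = 1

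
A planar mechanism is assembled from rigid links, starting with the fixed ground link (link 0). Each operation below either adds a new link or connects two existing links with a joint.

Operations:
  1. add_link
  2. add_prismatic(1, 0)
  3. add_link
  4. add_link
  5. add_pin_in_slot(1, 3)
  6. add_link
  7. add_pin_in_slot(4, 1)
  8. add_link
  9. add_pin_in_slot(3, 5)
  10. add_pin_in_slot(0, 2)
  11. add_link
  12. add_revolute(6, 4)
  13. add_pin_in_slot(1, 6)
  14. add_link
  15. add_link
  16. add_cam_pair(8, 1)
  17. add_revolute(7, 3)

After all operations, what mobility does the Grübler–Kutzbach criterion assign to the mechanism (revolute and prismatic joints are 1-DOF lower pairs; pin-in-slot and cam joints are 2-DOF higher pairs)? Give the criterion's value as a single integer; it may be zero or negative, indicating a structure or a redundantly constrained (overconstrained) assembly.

[1;0;0] (link 0 is ground)
L+ [2;0;0]
P(1,0)∈J1 [2;1;0]
L+ [3;1;0]
L+ [4;1;0]
PS(1,3)∈J2 [4;1;1]
L+ [5;1;1]
PS(4,1)∈J2 [5;1;2]
L+ [6;1;2]
PS(3,5)∈J2 [6;1;3]
PS(0,2)∈J2 [6;1;4]
L+ [7;1;4]
R(6,4)∈J1 [7;2;4]
PS(1,6)∈J2 [7;2;5]
L+ [8;2;5]
L+ [9;2;5]
C(8,1)∈J2 [9;2;6]
R(7,3)∈J1 [9;3;6]
mobility = 24 − 6 − 6 = 12

M = 12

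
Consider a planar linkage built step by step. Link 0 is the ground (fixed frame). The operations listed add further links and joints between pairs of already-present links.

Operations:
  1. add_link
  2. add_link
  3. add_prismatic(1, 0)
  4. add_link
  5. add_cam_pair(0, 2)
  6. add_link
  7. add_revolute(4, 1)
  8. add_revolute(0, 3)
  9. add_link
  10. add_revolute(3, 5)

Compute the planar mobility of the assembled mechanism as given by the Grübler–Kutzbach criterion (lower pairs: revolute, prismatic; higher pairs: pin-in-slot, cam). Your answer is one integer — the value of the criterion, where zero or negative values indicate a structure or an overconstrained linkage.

M = 6

[1;0;0] (link 0 is ground)
L+ [2;0;0]
L+ [3;0;0]
P(1,0)∈J1 [3;1;0]
L+ [4;1;0]
C(0,2)∈J2 [4;1;1]
L+ [5;1;1]
R(4,1)∈J1 [5;2;1]
R(0,3)∈J1 [5;3;1]
L+ [6;3;1]
R(3,5)∈J1 [6;4;1]
mobility = 15 − 8 − 1 = 6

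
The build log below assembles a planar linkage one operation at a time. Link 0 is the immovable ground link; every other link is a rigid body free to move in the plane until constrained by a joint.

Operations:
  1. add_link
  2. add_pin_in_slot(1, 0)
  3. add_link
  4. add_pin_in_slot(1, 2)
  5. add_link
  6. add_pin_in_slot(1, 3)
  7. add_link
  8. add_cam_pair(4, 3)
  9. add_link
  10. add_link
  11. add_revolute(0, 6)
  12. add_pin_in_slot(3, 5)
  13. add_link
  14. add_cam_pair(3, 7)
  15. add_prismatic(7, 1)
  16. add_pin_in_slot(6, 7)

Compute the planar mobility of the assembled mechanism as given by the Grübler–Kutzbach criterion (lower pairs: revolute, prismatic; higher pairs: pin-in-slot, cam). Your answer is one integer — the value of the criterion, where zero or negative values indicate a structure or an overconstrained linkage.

[1;0;0] (link 0 is ground)
L+ [2;0;0]
PS(1,0)∈J2 [2;0;1]
L+ [3;0;1]
PS(1,2)∈J2 [3;0;2]
L+ [4;0;2]
PS(1,3)∈J2 [4;0;3]
L+ [5;0;3]
C(4,3)∈J2 [5;0;4]
L+ [6;0;4]
L+ [7;0;4]
R(0,6)∈J1 [7;1;4]
PS(3,5)∈J2 [7;1;5]
L+ [8;1;5]
C(3,7)∈J2 [8;1;6]
P(7,1)∈J1 [8;2;6]
PS(6,7)∈J2 [8;2;7]
mobility = 21 − 4 − 7 = 10

M = 10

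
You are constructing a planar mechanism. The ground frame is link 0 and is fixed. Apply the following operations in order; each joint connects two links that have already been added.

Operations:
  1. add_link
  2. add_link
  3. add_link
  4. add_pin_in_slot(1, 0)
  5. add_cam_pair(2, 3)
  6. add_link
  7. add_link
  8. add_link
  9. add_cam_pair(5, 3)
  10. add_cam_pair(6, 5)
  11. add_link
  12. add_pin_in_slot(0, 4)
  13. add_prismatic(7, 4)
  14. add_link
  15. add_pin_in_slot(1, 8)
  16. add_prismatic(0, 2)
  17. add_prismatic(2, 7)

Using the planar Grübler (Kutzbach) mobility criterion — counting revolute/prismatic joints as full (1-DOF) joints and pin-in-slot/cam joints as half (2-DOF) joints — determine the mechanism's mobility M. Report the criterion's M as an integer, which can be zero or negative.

(L,J1,J2)=(1,0,0); link0 fixed
link1: (2,0,0)
link2: (3,0,0)
link3: (4,0,0)
PS 1-0 [J2]: (4,0,1)
C 2-3 [J2]: (4,0,2)
link4: (5,0,2)
link5: (6,0,2)
link6: (7,0,2)
C 5-3 [J2]: (7,0,3)
C 6-5 [J2]: (7,0,4)
link7: (8,0,4)
PS 0-4 [J2]: (8,0,5)
P 7-4 [J1]: (8,1,5)
link8: (9,1,5)
PS 1-8 [J2]: (9,1,6)
P 0-2 [J1]: (9,2,6)
P 2-7 [J1]: (9,3,6)
Grübler: 3·8 − 2·3 − 6 = 12

M = 12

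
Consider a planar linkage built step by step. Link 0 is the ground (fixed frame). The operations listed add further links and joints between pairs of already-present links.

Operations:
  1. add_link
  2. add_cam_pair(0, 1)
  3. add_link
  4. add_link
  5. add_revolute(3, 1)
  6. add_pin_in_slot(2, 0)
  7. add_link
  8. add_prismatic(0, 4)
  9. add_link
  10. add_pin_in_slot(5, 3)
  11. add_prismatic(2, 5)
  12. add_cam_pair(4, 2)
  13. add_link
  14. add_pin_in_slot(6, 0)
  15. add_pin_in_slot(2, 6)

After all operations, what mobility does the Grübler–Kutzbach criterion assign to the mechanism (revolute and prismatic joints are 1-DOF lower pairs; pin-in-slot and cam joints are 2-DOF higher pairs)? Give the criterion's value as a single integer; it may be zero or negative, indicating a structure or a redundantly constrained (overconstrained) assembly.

[1;0;0] (link 0 is ground)
L+ [2;0;0]
C(0,1)∈J2 [2;0;1]
L+ [3;0;1]
L+ [4;0;1]
R(3,1)∈J1 [4;1;1]
PS(2,0)∈J2 [4;1;2]
L+ [5;1;2]
P(0,4)∈J1 [5;2;2]
L+ [6;2;2]
PS(5,3)∈J2 [6;2;3]
P(2,5)∈J1 [6;3;3]
C(4,2)∈J2 [6;3;4]
L+ [7;3;4]
PS(6,0)∈J2 [7;3;5]
PS(2,6)∈J2 [7;3;6]
mobility = 18 − 6 − 6 = 6

M = 6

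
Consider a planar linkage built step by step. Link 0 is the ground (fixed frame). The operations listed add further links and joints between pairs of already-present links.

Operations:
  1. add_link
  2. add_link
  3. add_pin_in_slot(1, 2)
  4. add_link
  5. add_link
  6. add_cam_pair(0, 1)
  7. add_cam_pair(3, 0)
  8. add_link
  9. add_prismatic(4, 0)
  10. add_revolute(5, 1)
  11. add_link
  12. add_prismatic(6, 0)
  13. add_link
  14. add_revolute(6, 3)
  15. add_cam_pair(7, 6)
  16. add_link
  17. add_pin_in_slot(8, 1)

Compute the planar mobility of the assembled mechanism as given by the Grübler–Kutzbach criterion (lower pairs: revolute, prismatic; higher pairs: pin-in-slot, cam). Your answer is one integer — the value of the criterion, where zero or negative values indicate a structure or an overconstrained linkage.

L=1 J1=0 J2=0
add link → L=2 J1=0 J2=0
add link → L=3 J1=0 J2=0
PS@1,2 dof=2 J2 → L=3 J1=0 J2=1
add link → L=4 J1=0 J2=1
add link → L=5 J1=0 J2=1
C@0,1 dof=2 J2 → L=5 J1=0 J2=2
C@3,0 dof=2 J2 → L=5 J1=0 J2=3
add link → L=6 J1=0 J2=3
P@4,0 dof=1 J1 → L=6 J1=1 J2=3
R@5,1 dof=1 J1 → L=6 J1=2 J2=3
add link → L=7 J1=2 J2=3
P@6,0 dof=1 J1 → L=7 J1=3 J2=3
add link → L=8 J1=3 J2=3
R@6,3 dof=1 J1 → L=8 J1=4 J2=3
C@7,6 dof=2 J2 → L=8 J1=4 J2=4
add link → L=9 J1=4 J2=4
PS@8,1 dof=2 J2 → L=9 J1=4 J2=5
M=3(L−1)−2J1−J2=3·8−2·4−5=11

M = 11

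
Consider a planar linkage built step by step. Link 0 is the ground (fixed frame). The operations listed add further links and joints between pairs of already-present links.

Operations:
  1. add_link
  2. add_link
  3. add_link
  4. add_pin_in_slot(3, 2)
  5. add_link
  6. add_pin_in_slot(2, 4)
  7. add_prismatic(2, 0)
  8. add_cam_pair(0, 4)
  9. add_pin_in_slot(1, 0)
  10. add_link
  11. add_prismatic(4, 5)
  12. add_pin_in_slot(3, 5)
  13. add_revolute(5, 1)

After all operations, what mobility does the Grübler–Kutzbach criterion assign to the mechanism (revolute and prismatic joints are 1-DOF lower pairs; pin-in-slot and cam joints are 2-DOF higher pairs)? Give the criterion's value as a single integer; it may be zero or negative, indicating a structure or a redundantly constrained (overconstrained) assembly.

ground; <1,0,0>
#1 <2,0,0>
#2 <3,0,0>
#3 <4,0,0>
PS:3↔2 J2 <4,0,1>
#4 <5,0,1>
PS:2↔4 J2 <5,0,2>
P:2↔0 J1 <5,1,2>
C:0↔4 J2 <5,1,3>
PS:1↔0 J2 <5,1,4>
#5 <6,1,4>
P:4↔5 J1 <6,2,4>
PS:3↔5 J2 <6,2,5>
R:5↔1 J1 <6,3,5>
3×5 − 2×3 − 1×5 = 4

M = 4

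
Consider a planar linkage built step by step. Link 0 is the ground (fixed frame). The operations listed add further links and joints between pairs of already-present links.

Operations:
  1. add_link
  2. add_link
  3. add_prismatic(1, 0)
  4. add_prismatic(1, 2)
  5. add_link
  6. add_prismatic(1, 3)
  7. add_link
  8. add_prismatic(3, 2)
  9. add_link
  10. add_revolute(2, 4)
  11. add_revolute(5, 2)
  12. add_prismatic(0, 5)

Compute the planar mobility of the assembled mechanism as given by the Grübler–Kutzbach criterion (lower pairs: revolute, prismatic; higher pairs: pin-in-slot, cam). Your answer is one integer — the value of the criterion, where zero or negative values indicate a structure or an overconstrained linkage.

ground; <1,0,0>
#1 <2,0,0>
#2 <3,0,0>
P:1↔0 J1 <3,1,0>
P:1↔2 J1 <3,2,0>
#3 <4,2,0>
P:1↔3 J1 <4,3,0>
#4 <5,3,0>
P:3↔2 J1 <5,4,0>
#5 <6,4,0>
R:2↔4 J1 <6,5,0>
R:5↔2 J1 <6,6,0>
P:0↔5 J1 <6,7,0>
3×5 − 2×7 − 1×0 = 1

M = 1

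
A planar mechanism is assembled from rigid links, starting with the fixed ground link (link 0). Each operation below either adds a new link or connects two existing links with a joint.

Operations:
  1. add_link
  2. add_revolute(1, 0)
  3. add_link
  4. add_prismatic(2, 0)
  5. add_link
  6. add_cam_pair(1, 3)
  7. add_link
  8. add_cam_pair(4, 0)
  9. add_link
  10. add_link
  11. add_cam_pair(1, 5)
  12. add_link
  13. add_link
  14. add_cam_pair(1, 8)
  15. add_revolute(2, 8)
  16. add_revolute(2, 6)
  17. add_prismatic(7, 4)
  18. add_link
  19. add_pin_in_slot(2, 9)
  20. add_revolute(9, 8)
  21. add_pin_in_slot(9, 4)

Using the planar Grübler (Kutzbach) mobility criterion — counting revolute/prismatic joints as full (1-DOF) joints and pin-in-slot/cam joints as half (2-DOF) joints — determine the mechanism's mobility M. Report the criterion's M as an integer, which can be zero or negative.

(L,J1,J2)=(1,0,0); link0 fixed
link1: (2,0,0)
R 1-0 [J1]: (2,1,0)
link2: (3,1,0)
P 2-0 [J1]: (3,2,0)
link3: (4,2,0)
C 1-3 [J2]: (4,2,1)
link4: (5,2,1)
C 4-0 [J2]: (5,2,2)
link5: (6,2,2)
link6: (7,2,2)
C 1-5 [J2]: (7,2,3)
link7: (8,2,3)
link8: (9,2,3)
C 1-8 [J2]: (9,2,4)
R 2-8 [J1]: (9,3,4)
R 2-6 [J1]: (9,4,4)
P 7-4 [J1]: (9,5,4)
link9: (10,5,4)
PS 2-9 [J2]: (10,5,5)
R 9-8 [J1]: (10,6,5)
PS 9-4 [J2]: (10,6,6)
Grübler: 3·9 − 2·6 − 6 = 9

M = 9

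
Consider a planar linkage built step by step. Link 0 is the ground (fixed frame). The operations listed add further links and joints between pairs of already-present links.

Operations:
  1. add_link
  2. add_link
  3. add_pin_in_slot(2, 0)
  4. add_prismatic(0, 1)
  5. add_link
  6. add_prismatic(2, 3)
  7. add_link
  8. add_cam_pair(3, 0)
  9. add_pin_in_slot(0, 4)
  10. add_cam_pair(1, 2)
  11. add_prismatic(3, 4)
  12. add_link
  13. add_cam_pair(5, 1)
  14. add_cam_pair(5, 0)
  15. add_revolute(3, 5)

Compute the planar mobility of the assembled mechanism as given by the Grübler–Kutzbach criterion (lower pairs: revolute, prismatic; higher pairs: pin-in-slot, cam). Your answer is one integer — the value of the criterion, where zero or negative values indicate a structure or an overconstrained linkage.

(L,J1,J2)=(1,0,0); link0 fixed
link1: (2,0,0)
link2: (3,0,0)
PS 2-0 [J2]: (3,0,1)
P 0-1 [J1]: (3,1,1)
link3: (4,1,1)
P 2-3 [J1]: (4,2,1)
link4: (5,2,1)
C 3-0 [J2]: (5,2,2)
PS 0-4 [J2]: (5,2,3)
C 1-2 [J2]: (5,2,4)
P 3-4 [J1]: (5,3,4)
link5: (6,3,4)
C 5-1 [J2]: (6,3,5)
C 5-0 [J2]: (6,3,6)
R 3-5 [J1]: (6,4,6)
Grübler: 3·5 − 2·4 − 6 = 1

M = 1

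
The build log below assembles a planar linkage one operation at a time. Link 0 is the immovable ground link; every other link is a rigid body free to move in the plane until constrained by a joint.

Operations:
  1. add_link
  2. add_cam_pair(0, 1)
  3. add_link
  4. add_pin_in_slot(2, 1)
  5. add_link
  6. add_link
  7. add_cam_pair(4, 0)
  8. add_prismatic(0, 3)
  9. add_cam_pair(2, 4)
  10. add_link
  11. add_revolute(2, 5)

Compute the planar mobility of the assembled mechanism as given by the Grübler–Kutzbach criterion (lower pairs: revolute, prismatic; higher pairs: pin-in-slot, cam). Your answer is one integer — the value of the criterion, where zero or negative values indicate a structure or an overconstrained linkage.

M = 7

link 0 = ground. State L|J1|J2 = 1|0|0
+link1  2|0|0
C(0,1) f=2→J2  2|0|1
+link2  3|0|1
PS(2,1) f=2→J2  3|0|2
+link3  4|0|2
+link4  5|0|2
C(4,0) f=2→J2  5|0|3
P(0,3) f=1→J1  5|1|3
C(2,4) f=2→J2  5|1|4
+link5  6|1|4
R(2,5) f=1→J1  6|2|4
M = 3(6−1)−2·2−4 = 15−4−4 = 7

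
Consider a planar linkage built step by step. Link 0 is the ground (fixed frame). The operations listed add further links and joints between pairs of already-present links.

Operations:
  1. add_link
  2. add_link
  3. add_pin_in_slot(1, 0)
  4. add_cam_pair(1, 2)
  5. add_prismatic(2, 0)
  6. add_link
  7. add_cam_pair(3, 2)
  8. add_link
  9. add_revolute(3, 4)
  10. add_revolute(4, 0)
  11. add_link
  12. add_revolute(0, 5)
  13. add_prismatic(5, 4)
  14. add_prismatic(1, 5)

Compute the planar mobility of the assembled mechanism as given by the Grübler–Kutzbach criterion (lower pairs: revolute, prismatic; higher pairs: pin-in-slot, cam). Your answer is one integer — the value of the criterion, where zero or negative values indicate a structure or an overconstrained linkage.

M = 0

L=1 J1=0 J2=0
add link → L=2 J1=0 J2=0
add link → L=3 J1=0 J2=0
PS@1,0 dof=2 J2 → L=3 J1=0 J2=1
C@1,2 dof=2 J2 → L=3 J1=0 J2=2
P@2,0 dof=1 J1 → L=3 J1=1 J2=2
add link → L=4 J1=1 J2=2
C@3,2 dof=2 J2 → L=4 J1=1 J2=3
add link → L=5 J1=1 J2=3
R@3,4 dof=1 J1 → L=5 J1=2 J2=3
R@4,0 dof=1 J1 → L=5 J1=3 J2=3
add link → L=6 J1=3 J2=3
R@0,5 dof=1 J1 → L=6 J1=4 J2=3
P@5,4 dof=1 J1 → L=6 J1=5 J2=3
P@1,5 dof=1 J1 → L=6 J1=6 J2=3
M=3(L−1)−2J1−J2=3·5−2·6−3=0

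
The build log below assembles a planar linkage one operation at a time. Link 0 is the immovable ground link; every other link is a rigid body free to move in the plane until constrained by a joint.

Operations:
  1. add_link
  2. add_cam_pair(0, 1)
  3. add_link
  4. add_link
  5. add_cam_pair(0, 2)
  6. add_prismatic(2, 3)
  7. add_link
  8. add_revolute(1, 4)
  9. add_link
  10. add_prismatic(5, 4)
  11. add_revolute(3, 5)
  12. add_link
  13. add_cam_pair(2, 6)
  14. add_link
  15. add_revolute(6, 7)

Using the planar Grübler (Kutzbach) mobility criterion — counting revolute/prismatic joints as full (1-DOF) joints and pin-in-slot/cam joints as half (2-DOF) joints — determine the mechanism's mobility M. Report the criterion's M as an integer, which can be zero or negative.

M = 8

ground; <1,0,0>
#1 <2,0,0>
C:0↔1 J2 <2,0,1>
#2 <3,0,1>
#3 <4,0,1>
C:0↔2 J2 <4,0,2>
P:2↔3 J1 <4,1,2>
#4 <5,1,2>
R:1↔4 J1 <5,2,2>
#5 <6,2,2>
P:5↔4 J1 <6,3,2>
R:3↔5 J1 <6,4,2>
#6 <7,4,2>
C:2↔6 J2 <7,4,3>
#7 <8,4,3>
R:6↔7 J1 <8,5,3>
3×7 − 2×5 − 1×3 = 8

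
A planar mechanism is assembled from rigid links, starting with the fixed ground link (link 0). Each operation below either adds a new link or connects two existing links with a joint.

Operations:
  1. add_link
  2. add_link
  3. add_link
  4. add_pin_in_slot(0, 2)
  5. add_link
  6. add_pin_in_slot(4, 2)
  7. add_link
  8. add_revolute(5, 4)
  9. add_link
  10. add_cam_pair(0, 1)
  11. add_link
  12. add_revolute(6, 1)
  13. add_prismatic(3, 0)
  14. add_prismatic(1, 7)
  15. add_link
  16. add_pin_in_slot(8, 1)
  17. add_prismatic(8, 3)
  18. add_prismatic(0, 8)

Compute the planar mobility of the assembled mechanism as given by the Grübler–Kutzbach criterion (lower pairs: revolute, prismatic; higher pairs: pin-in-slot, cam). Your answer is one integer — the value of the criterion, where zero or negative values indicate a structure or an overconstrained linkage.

M = 8

[1;0;0] (link 0 is ground)
L+ [2;0;0]
L+ [3;0;0]
L+ [4;0;0]
PS(0,2)∈J2 [4;0;1]
L+ [5;0;1]
PS(4,2)∈J2 [5;0;2]
L+ [6;0;2]
R(5,4)∈J1 [6;1;2]
L+ [7;1;2]
C(0,1)∈J2 [7;1;3]
L+ [8;1;3]
R(6,1)∈J1 [8;2;3]
P(3,0)∈J1 [8;3;3]
P(1,7)∈J1 [8;4;3]
L+ [9;4;3]
PS(8,1)∈J2 [9;4;4]
P(8,3)∈J1 [9;5;4]
P(0,8)∈J1 [9;6;4]
mobility = 24 − 12 − 4 = 8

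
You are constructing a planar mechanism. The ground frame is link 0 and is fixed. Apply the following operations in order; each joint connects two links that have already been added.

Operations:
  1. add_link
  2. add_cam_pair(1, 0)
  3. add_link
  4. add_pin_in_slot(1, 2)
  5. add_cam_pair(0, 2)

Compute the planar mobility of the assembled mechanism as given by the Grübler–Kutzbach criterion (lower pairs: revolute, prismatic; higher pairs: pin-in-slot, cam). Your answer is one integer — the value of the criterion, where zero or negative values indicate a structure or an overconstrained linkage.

M = 3

[1;0;0] (link 0 is ground)
L+ [2;0;0]
C(1,0)∈J2 [2;0;1]
L+ [3;0;1]
PS(1,2)∈J2 [3;0;2]
C(0,2)∈J2 [3;0;3]
mobility = 6 − 0 − 3 = 3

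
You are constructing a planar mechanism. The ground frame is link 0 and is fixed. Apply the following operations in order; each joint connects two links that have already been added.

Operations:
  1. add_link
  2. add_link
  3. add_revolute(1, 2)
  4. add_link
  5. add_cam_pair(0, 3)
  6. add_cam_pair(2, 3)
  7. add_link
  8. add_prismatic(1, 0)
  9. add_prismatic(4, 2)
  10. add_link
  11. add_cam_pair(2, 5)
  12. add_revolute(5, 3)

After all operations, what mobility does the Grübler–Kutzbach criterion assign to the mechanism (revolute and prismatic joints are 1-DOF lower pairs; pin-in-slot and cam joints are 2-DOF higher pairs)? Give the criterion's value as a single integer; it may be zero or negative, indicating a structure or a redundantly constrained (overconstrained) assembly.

L=1 J1=0 J2=0
add link → L=2 J1=0 J2=0
add link → L=3 J1=0 J2=0
R@1,2 dof=1 J1 → L=3 J1=1 J2=0
add link → L=4 J1=1 J2=0
C@0,3 dof=2 J2 → L=4 J1=1 J2=1
C@2,3 dof=2 J2 → L=4 J1=1 J2=2
add link → L=5 J1=1 J2=2
P@1,0 dof=1 J1 → L=5 J1=2 J2=2
P@4,2 dof=1 J1 → L=5 J1=3 J2=2
add link → L=6 J1=3 J2=2
C@2,5 dof=2 J2 → L=6 J1=3 J2=3
R@5,3 dof=1 J1 → L=6 J1=4 J2=3
M=3(L−1)−2J1−J2=3·5−2·4−3=4

M = 4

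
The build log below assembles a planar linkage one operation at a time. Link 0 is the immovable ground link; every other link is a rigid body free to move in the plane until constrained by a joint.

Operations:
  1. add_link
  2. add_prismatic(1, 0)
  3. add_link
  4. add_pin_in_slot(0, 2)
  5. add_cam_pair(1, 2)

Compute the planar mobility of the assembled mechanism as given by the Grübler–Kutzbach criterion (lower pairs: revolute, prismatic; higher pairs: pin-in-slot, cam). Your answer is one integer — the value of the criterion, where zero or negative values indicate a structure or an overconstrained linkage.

ground; <1,0,0>
#1 <2,0,0>
P:1↔0 J1 <2,1,0>
#2 <3,1,0>
PS:0↔2 J2 <3,1,1>
C:1↔2 J2 <3,1,2>
3×2 − 2×1 − 1×2 = 2

M = 2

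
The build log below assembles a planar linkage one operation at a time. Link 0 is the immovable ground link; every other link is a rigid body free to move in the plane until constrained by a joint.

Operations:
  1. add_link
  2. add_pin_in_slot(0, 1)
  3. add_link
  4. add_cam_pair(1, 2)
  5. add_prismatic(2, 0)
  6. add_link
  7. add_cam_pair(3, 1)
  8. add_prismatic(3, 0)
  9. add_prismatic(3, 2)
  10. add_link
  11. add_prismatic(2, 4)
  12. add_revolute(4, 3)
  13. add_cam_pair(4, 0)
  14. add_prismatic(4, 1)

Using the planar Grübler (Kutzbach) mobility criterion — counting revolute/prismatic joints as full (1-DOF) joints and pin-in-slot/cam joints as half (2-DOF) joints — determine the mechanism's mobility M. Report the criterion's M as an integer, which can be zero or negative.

M = -4

ground; <1,0,0>
#1 <2,0,0>
PS:0↔1 J2 <2,0,1>
#2 <3,0,1>
C:1↔2 J2 <3,0,2>
P:2↔0 J1 <3,1,2>
#3 <4,1,2>
C:3↔1 J2 <4,1,3>
P:3↔0 J1 <4,2,3>
P:3↔2 J1 <4,3,3>
#4 <5,3,3>
P:2↔4 J1 <5,4,3>
R:4↔3 J1 <5,5,3>
C:4↔0 J2 <5,5,4>
P:4↔1 J1 <5,6,4>
3×4 − 2×6 − 1×4 = -4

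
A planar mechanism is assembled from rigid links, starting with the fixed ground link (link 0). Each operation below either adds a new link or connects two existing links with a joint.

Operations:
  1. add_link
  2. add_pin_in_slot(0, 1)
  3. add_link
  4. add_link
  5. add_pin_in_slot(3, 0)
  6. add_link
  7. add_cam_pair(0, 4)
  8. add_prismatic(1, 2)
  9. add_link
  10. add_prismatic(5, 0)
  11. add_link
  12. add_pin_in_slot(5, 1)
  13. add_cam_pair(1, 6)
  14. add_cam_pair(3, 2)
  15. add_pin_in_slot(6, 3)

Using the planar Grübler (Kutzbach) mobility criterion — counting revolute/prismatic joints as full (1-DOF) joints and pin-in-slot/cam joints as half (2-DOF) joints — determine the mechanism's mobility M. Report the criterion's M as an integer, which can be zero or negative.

M = 7

[1;0;0] (link 0 is ground)
L+ [2;0;0]
PS(0,1)∈J2 [2;0;1]
L+ [3;0;1]
L+ [4;0;1]
PS(3,0)∈J2 [4;0;2]
L+ [5;0;2]
C(0,4)∈J2 [5;0;3]
P(1,2)∈J1 [5;1;3]
L+ [6;1;3]
P(5,0)∈J1 [6;2;3]
L+ [7;2;3]
PS(5,1)∈J2 [7;2;4]
C(1,6)∈J2 [7;2;5]
C(3,2)∈J2 [7;2;6]
PS(6,3)∈J2 [7;2;7]
mobility = 18 − 4 − 7 = 7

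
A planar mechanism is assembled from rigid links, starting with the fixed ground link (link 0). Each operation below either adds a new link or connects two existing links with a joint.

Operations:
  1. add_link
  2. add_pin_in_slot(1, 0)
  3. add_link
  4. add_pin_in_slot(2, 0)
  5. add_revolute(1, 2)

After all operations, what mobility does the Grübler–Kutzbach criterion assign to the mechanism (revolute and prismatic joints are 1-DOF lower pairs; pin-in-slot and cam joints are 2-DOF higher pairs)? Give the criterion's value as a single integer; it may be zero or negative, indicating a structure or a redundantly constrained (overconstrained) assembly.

(L,J1,J2)=(1,0,0); link0 fixed
link1: (2,0,0)
PS 1-0 [J2]: (2,0,1)
link2: (3,0,1)
PS 2-0 [J2]: (3,0,2)
R 1-2 [J1]: (3,1,2)
Grübler: 3·2 − 2·1 − 2 = 2

M = 2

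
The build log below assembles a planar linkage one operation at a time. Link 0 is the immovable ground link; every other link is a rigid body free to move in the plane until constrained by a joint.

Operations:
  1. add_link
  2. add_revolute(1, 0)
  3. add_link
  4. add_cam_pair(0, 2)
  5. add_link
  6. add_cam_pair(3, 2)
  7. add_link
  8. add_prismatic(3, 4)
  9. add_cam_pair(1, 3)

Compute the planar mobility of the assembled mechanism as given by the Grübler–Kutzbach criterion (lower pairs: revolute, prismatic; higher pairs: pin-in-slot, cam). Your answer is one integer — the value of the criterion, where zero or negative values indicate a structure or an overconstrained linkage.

[1;0;0] (link 0 is ground)
L+ [2;0;0]
R(1,0)∈J1 [2;1;0]
L+ [3;1;0]
C(0,2)∈J2 [3;1;1]
L+ [4;1;1]
C(3,2)∈J2 [4;1;2]
L+ [5;1;2]
P(3,4)∈J1 [5;2;2]
C(1,3)∈J2 [5;2;3]
mobility = 12 − 4 − 3 = 5

M = 5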